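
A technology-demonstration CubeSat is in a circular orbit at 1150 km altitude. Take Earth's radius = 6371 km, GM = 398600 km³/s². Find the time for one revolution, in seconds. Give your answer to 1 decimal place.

Semi-major axis a = 6371 + 1150 = 7521 km. Period T = 2π√(a³/μ) = 2π√(7521³/398600) = 6491.2 s = 108.19 min.

6491.2 seconds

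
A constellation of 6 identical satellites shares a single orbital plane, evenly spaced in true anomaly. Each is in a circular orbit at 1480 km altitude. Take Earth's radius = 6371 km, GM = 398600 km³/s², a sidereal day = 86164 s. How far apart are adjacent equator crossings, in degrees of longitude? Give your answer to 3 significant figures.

Semi-major axis a = 6371 + 1480 = 7851 km. Period T = 2π√(a³/μ) = 2π√(7851³/398600) = 6923.1 s = 115.38 min.
Single-satellite node shift = (6923.1/86164) × 360° = 28.93°.
With 6 satellites evenly phased, successive equator crossings are 28.93/6 = 4.821° apart.

4.82°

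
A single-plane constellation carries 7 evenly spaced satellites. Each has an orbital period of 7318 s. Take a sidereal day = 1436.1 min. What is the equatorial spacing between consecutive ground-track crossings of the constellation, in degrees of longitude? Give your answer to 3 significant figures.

Single-satellite node shift = (7318.0/86166) × 360° = 30.57°.
With 7 satellites evenly phased, successive equator crossings are 30.57/7 = 4.368° apart.

4.37°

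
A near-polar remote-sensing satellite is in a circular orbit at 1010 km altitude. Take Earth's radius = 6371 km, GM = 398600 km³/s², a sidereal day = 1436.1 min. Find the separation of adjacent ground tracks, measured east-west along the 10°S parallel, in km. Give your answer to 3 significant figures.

2890 km

Semi-major axis a = 6371 + 1010 = 7381 km. Period T = 2π√(a³/μ) = 2π√(7381³/398600) = 6310.8 s = 105.18 min.
Node shift per orbit = (6310.8/86166) × 360° = 26.37°.
Equatorial spacing = 26.37 × 111.2 km/° = 2932 km.
At 10° latitude, spacing = 2932 × cos(10°) = 2887 km.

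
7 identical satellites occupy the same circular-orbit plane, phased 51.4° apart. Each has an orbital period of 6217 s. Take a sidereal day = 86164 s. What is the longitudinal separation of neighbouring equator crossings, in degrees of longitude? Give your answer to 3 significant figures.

3.71°

Single-satellite node shift = (6217.0/86164) × 360° = 25.98°.
With 7 satellites evenly phased, successive equator crossings are 25.98/7 = 3.711° apart.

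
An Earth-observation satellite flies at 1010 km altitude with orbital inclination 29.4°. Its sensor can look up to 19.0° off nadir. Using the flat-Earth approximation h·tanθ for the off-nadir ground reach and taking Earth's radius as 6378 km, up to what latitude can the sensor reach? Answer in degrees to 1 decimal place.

32.5°

For a prograde orbit the ground track reaches latitude ±i = ±29.4°.
Sensor half-swath on the ground ≈ 1010·tan(19.0°) = 348 km = 3.12° of latitude.
Maximum observable latitude ≈ 29.4 + 3.12 = 32.5°.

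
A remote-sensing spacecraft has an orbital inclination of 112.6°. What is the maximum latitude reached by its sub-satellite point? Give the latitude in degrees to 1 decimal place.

67.4°

Retrograde orbit: the ground track reaches ±(180° − i) = ±(180 − 112.6) = ±67.4°.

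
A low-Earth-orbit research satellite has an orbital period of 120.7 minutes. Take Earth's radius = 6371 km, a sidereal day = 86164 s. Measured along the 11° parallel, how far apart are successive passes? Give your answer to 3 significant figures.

3300 km

T = 120.7 min = 7242.0 s.
Node shift per orbit = (7242.0/86164) × 360° = 30.26°.
Equatorial spacing = 30.26 × 111.2 km/° = 3364 km.
At 11° latitude, spacing = 3364 × cos(11°) = 3303 km.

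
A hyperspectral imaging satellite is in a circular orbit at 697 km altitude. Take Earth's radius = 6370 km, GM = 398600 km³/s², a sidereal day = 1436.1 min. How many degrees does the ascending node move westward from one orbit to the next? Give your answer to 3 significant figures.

Semi-major axis a = 6370 + 697 = 7067 km. Period T = 2π√(a³/μ) = 2π√(7067³/398600) = 5912.4 s = 98.54 min.
During one orbit Earth rotates (5912.4 / 86166) × 360° = 24.70°.

24.7°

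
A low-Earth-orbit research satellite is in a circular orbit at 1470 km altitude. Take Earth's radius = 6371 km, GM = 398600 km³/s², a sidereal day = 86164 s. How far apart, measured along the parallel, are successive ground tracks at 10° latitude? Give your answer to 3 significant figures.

Semi-major axis a = 6371 + 1470 = 7841 km. Period T = 2π√(a³/μ) = 2π√(7841³/398600) = 6909.8 s = 115.16 min.
Node shift per orbit = (6909.8/86164) × 360° = 28.87°.
Equatorial spacing = 28.87 × 111.2 km/° = 3210 km.
At 10° latitude, spacing = 3210 × cos(10°) = 3161 km.

3160 km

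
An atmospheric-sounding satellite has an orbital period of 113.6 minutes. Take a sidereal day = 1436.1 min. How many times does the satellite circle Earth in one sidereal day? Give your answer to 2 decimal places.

T = 113.6 min = 6816.0 s.
Orbits per sidereal day = 86166 / 6816.0 = 12.642.

12.64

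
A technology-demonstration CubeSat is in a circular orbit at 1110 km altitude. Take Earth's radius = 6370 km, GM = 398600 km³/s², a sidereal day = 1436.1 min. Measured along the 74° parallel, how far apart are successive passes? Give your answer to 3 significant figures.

824 km

Semi-major axis a = 6370 + 1110 = 7480 km. Period T = 2π√(a³/μ) = 2π√(7480³/398600) = 6438.2 s = 107.30 min.
Node shift per orbit = (6438.2/86166) × 360° = 26.90°.
Equatorial spacing = 26.90 × 111.2 km/° = 2991 km.
At 74° latitude, spacing = 2991 × cos(74°) = 824 km.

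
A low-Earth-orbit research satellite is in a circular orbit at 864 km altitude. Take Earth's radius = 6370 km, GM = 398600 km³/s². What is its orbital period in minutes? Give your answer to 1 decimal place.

102.1 min

Semi-major axis a = 6370 + 864 = 7234 km. Period T = 2π√(a³/μ) = 2π√(7234³/398600) = 6123.2 s = 102.05 min.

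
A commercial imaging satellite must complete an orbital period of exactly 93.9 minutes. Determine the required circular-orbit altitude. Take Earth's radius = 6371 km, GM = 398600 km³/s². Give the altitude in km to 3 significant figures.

472 km

T = 93.9 min = 5634.0 s.
From T = 2π√(a³/μ): a = (μ T²/4π²)^(1/3) = (398600 × 5634.0² / 4π²)^(1/3) = 6843 km.
Altitude h = a − R = 6843 − 6371 = 472 km.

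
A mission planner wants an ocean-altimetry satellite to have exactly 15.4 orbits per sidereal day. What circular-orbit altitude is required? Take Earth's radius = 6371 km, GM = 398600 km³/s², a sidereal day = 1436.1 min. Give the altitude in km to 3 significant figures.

441 km

Required period T = 86166 / 15.4 = 5595.2 s.
From T = 2π√(a³/μ): a = (μ T²/4π²)^(1/3) = (398600 × 5595.2² / 4π²)^(1/3) = 6812 km.
Altitude h = a − R = 6812 − 6371 = 441 km.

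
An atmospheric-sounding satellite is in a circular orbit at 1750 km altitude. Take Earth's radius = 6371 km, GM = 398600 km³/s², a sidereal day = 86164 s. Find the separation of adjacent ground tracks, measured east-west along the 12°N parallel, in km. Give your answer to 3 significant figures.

3310 km

Semi-major axis a = 6371 + 1750 = 8121 km. Period T = 2π√(a³/μ) = 2π√(8121³/398600) = 7283.3 s = 121.39 min.
Node shift per orbit = (7283.3/86164) × 360° = 30.43°.
Equatorial spacing = 30.43 × 111.2 km/° = 3384 km.
At 12° latitude, spacing = 3384 × cos(12°) = 3310 km.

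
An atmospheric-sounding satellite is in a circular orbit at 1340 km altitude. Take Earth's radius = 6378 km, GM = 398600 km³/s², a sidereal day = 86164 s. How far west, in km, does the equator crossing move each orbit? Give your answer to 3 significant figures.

3140 km

Semi-major axis a = 6378 + 1340 = 7718 km. Period T = 2π√(a³/μ) = 2π√(7718³/398600) = 6747.9 s = 112.46 min.
During one orbit Earth rotates (6747.9 / 86164) × 360° = 28.19°.
At the equator that is 28.19° × (2π·6378/360) km/° = 28.19 × 111.3 = 3138 km.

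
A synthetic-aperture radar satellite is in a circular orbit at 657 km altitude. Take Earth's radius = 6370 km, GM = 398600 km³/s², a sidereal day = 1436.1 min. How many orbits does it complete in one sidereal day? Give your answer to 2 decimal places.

14.70

Semi-major axis a = 6370 + 657 = 7027 km. Period T = 2π√(a³/μ) = 2π√(7027³/398600) = 5862.3 s = 97.70 min.
Orbits per sidereal day = 86166 / 5862.3 = 14.698.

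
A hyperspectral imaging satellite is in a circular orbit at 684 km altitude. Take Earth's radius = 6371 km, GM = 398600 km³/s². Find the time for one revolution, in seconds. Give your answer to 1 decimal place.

Semi-major axis a = 6371 + 684 = 7055 km. Period T = 2π√(a³/μ) = 2π√(7055³/398600) = 5897.3 s = 98.29 min.

5897.3 seconds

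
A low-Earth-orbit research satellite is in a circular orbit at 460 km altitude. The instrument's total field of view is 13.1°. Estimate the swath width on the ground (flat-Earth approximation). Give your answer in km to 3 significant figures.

106 km

Half-angle = 13.1°/2 = 6.55°.
Swath width ≈ 2h·tan(θ/2) = 2 × 460 × tan(6.55°) = 105.6 km.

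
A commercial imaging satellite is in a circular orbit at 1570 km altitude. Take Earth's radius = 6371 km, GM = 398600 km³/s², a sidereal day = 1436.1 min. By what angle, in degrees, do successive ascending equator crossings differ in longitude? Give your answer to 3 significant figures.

29.4°

Semi-major axis a = 6371 + 1570 = 7941 km. Period T = 2π√(a³/μ) = 2π√(7941³/398600) = 7042.5 s = 117.37 min.
During one orbit Earth rotates (7042.5 / 86166) × 360° = 29.42°.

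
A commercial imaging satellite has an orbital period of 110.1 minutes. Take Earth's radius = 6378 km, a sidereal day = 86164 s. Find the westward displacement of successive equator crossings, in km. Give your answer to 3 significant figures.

T = 110.1 min = 6606.0 s.
During one orbit Earth rotates (6606.0 / 86164) × 360° = 27.60°.
At the equator that is 27.60° × (2π·6378/360) km/° = 27.60 × 111.3 = 3072 km.

3070 km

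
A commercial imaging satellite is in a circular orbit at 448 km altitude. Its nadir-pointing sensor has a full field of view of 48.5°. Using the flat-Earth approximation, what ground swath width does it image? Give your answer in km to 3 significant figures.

404 km

Half-angle = 48.5°/2 = 24.25°.
Swath width ≈ 2h·tan(θ/2) = 2 × 448 × tan(24.25°) = 403.6 km.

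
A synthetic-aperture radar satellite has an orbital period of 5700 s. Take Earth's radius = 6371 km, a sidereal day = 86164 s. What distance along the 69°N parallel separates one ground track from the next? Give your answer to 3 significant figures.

Node shift per orbit = (5700.0/86164) × 360° = 23.82°.
Equatorial spacing = 23.82 × 111.2 km/° = 2648 km.
At 69° latitude, spacing = 2648 × cos(69°) = 949 km.

949 km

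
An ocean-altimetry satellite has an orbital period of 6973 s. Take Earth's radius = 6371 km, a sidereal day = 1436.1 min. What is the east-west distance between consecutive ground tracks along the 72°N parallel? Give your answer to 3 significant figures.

1000 km

Node shift per orbit = (6973.0/86166) × 360° = 29.13°.
Equatorial spacing = 29.13 × 111.2 km/° = 3239 km.
At 72° latitude, spacing = 3239 × cos(72°) = 1001 km.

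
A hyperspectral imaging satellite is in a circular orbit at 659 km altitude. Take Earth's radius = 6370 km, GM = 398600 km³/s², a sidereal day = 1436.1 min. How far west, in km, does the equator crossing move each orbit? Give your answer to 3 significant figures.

Semi-major axis a = 6370 + 659 = 7029 km. Period T = 2π√(a³/μ) = 2π√(7029³/398600) = 5864.8 s = 97.75 min.
During one orbit Earth rotates (5864.8 / 86166) × 360° = 24.50°.
At the equator that is 24.50° × (2π·6370/360) km/° = 24.50 × 111.2 = 2724 km.

2720 km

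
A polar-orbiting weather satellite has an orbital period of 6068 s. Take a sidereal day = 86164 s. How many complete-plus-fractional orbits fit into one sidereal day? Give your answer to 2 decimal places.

Orbits per sidereal day = 86164 / 6068.0 = 14.200.

14.20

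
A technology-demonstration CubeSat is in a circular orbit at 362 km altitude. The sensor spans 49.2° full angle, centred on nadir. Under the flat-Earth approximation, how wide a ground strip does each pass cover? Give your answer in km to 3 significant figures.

331 km

Half-angle = 49.2°/2 = 24.6°.
Swath width ≈ 2h·tan(θ/2) = 2 × 362 × tan(24.6°) = 331.5 km.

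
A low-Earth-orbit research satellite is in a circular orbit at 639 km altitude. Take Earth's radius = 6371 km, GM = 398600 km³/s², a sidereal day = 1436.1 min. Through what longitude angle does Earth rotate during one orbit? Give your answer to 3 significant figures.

24.4°

Semi-major axis a = 6371 + 639 = 7010 km. Period T = 2π√(a³/μ) = 2π√(7010³/398600) = 5841.0 s = 97.35 min.
During one orbit Earth rotates (5841.0 / 86166) × 360° = 24.40°.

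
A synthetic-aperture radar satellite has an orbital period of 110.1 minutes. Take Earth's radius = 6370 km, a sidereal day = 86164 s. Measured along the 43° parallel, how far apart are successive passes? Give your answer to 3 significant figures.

2240 km

T = 110.1 min = 6606.0 s.
Node shift per orbit = (6606.0/86164) × 360° = 27.60°.
Equatorial spacing = 27.60 × 111.2 km/° = 3069 km.
At 43° latitude, spacing = 3069 × cos(43°) = 2244 km.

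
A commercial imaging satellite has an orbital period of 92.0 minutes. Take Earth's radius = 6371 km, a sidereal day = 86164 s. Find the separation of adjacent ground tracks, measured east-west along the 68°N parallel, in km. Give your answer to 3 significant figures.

T = 92.0 min = 5520.0 s.
Node shift per orbit = (5520.0/86164) × 360° = 23.06°.
Equatorial spacing = 23.06 × 111.2 km/° = 2564 km.
At 68° latitude, spacing = 2564 × cos(68°) = 961 km.

961 km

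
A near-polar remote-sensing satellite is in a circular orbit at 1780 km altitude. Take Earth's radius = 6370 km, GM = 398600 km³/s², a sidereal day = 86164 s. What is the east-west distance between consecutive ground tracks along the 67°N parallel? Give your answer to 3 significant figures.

Semi-major axis a = 6370 + 1780 = 8150 km. Period T = 2π√(a³/μ) = 2π√(8150³/398600) = 7322.3 s = 122.04 min.
Node shift per orbit = (7322.3/86164) × 360° = 30.59°.
Equatorial spacing = 30.59 × 111.2 km/° = 3401 km.
At 67° latitude, spacing = 3401 × cos(67°) = 1329 km.

1330 km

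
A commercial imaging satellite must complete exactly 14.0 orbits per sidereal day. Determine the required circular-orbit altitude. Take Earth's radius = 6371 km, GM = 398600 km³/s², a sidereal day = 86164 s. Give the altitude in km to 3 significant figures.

888 km

Required period T = 86164 / 14.0 = 6154.6 s.
From T = 2π√(a³/μ): a = (μ T²/4π²)^(1/3) = (398600 × 6154.6² / 4π²)^(1/3) = 7259 km.
Altitude h = a − R = 7259 − 6371 = 888 km.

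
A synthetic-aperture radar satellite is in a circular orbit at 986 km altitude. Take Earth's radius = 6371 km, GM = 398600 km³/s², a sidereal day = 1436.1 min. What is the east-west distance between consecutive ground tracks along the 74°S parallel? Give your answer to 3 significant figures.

Semi-major axis a = 6371 + 986 = 7357 km. Period T = 2π√(a³/μ) = 2π√(7357³/398600) = 6280.0 s = 104.67 min.
Node shift per orbit = (6280.0/86166) × 360° = 26.24°.
Equatorial spacing = 26.24 × 111.2 km/° = 2918 km.
At 74° latitude, spacing = 2918 × cos(74°) = 804 km.

804 km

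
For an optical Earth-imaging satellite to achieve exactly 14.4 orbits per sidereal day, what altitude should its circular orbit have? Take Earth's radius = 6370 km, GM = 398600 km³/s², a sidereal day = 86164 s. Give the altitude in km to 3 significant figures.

754 km

Required period T = 86164 / 14.4 = 5983.6 s.
From T = 2π√(a³/μ): a = (μ T²/4π²)^(1/3) = (398600 × 5983.6² / 4π²)^(1/3) = 7124 km.
Altitude h = a − R = 7124 − 6370 = 754 km.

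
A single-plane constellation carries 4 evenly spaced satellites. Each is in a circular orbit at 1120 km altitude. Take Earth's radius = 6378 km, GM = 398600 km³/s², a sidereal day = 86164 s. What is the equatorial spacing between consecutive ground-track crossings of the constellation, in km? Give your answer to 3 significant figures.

Semi-major axis a = 6378 + 1120 = 7498 km. Period T = 2π√(a³/μ) = 2π√(7498³/398600) = 6461.4 s = 107.69 min.
Single-satellite node shift = (6461.4/86164) × 360° = 27.00°.
With 4 satellites evenly phased, successive equator crossings are 27.00/4 = 6.749° apart.
That is 6.749 × 111.3 = 751 km at the equator.

751 km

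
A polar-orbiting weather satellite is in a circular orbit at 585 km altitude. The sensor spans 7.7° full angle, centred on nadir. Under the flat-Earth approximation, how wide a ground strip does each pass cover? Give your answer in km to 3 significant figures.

78.7 km

Half-angle = 7.7°/2 = 3.85°.
Swath width ≈ 2h·tan(θ/2) = 2 × 585 × tan(3.85°) = 78.7 km.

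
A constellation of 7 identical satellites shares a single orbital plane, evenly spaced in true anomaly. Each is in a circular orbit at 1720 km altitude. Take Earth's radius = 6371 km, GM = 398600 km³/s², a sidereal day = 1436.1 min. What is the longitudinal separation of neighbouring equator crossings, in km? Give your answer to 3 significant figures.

Semi-major axis a = 6371 + 1720 = 8091 km. Period T = 2π√(a³/μ) = 2π√(8091³/398600) = 7242.9 s = 120.72 min.
Single-satellite node shift = (7242.9/86166) × 360° = 30.26°.
With 7 satellites evenly phased, successive equator crossings are 30.26/7 = 4.323° apart.
That is 4.323 × 111.2 = 481 km at the equator.

481 km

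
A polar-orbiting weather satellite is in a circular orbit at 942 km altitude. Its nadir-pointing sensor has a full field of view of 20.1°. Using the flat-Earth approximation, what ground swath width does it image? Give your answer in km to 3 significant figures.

Half-angle = 20.1°/2 = 10.05°.
Swath width ≈ 2h·tan(θ/2) = 2 × 942 × tan(10.05°) = 333.9 km.

334 km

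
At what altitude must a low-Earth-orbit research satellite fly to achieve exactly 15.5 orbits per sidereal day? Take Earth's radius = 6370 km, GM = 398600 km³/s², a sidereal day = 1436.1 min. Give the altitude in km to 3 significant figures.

Required period T = 86166 / 15.5 = 5559.1 s.
From T = 2π√(a³/μ): a = (μ T²/4π²)^(1/3) = (398600 × 5559.1² / 4π²)^(1/3) = 6783 km.
Altitude h = a − R = 6783 − 6370 = 413 km.

413 km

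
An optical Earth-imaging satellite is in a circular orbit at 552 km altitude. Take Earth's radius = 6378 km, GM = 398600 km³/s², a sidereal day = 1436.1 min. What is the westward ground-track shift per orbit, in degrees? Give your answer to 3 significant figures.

Semi-major axis a = 6378 + 552 = 6930 km. Period T = 2π√(a³/μ) = 2π√(6930³/398600) = 5741.3 s = 95.69 min.
During one orbit Earth rotates (5741.3 / 86166) × 360° = 23.99°.

24.0°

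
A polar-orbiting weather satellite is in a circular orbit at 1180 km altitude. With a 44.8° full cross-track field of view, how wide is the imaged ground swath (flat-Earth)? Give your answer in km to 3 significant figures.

Half-angle = 44.8°/2 = 22.4°.
Swath width ≈ 2h·tan(θ/2) = 2 × 1180 × tan(22.4°) = 972.7 km.

973 km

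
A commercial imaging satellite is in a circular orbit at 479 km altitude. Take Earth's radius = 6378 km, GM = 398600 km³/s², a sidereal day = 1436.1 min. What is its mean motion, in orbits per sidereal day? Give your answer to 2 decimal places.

Semi-major axis a = 6378 + 479 = 6857 km. Period T = 2π√(a³/μ) = 2π√(6857³/398600) = 5650.8 s = 94.18 min.
Orbits per sidereal day = 86166 / 5650.8 = 15.248.

15.25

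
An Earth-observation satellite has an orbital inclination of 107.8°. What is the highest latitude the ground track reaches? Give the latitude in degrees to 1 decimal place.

Retrograde orbit: the ground track reaches ±(180° − i) = ±(180 − 107.8) = ±72.2°.

72.2°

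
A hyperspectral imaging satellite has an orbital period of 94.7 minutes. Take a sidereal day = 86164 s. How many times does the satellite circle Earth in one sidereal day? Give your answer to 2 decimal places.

15.16

T = 94.7 min = 5682.0 s.
Orbits per sidereal day = 86164 / 5682.0 = 15.164.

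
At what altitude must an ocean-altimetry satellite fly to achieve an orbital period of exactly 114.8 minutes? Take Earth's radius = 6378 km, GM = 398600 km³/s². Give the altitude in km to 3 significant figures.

T = 114.8 min = 6888.0 s.
From T = 2π√(a³/μ): a = (μ T²/4π²)^(1/3) = (398600 × 6888.0² / 4π²)^(1/3) = 7824 km.
Altitude h = a − R = 7824 − 6378 = 1446 km.

1450 km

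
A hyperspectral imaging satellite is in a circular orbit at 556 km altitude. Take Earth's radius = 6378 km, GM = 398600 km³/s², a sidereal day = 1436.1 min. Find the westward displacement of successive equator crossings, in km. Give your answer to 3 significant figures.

2670 km

Semi-major axis a = 6378 + 556 = 6934 km. Period T = 2π√(a³/μ) = 2π√(6934³/398600) = 5746.3 s = 95.77 min.
During one orbit Earth rotates (5746.3 / 86166) × 360° = 24.01°.
At the equator that is 24.01° × (2π·6378/360) km/° = 24.01 × 111.3 = 2672 km.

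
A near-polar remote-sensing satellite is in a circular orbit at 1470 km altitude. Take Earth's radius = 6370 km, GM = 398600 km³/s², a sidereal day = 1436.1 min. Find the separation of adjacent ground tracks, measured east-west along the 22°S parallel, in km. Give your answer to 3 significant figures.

2980 km

Semi-major axis a = 6370 + 1470 = 7840 km. Period T = 2π√(a³/μ) = 2π√(7840³/398600) = 6908.5 s = 115.14 min.
Node shift per orbit = (6908.5/86166) × 360° = 28.86°.
Equatorial spacing = 28.86 × 111.2 km/° = 3209 km.
At 22° latitude, spacing = 3209 × cos(22°) = 2975 km.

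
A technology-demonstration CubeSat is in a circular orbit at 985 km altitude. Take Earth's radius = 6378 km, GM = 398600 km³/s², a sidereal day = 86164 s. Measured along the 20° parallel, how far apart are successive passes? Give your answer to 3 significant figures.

2750 km

Semi-major axis a = 6378 + 985 = 7363 km. Period T = 2π√(a³/μ) = 2π√(7363³/398600) = 6287.7 s = 104.80 min.
Node shift per orbit = (6287.7/86164) × 360° = 26.27°.
Equatorial spacing = 26.27 × 111.3 km/° = 2924 km.
At 20° latitude, spacing = 2924 × cos(20°) = 2748 km.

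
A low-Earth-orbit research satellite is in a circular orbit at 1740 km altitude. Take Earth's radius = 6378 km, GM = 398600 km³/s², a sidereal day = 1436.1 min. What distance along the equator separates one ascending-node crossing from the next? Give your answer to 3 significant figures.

Semi-major axis a = 6378 + 1740 = 8118 km. Period T = 2π√(a³/μ) = 2π√(8118³/398600) = 7279.2 s = 121.32 min.
During one orbit Earth rotates (7279.2 / 86166) × 360° = 30.41°.
At the equator that is 30.41° × (2π·6378/360) km/° = 30.41 × 111.3 = 3385 km.

3390 km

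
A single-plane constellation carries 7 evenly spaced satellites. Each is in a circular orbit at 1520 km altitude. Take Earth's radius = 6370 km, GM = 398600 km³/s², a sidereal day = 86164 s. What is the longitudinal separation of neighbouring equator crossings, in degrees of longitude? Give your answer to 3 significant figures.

4.16°

Semi-major axis a = 6370 + 1520 = 7890 km. Period T = 2π√(a³/μ) = 2π√(7890³/398600) = 6974.7 s = 116.25 min.
Single-satellite node shift = (6974.7/86164) × 360° = 29.14°.
With 7 satellites evenly phased, successive equator crossings are 29.14/7 = 4.163° apart.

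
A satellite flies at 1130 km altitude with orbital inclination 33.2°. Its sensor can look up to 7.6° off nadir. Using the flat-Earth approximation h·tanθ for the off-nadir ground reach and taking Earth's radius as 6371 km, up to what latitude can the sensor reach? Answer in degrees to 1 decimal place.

For a prograde orbit the ground track reaches latitude ±i = ±33.2°.
Sensor half-swath on the ground ≈ 1130·tan(7.6°) = 151 km = 1.36° of latitude.
Maximum observable latitude ≈ 33.2 + 1.36 = 34.6°.

34.6°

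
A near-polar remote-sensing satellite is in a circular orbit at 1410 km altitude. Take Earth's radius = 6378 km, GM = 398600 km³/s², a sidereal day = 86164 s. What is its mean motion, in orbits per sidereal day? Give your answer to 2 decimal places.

12.60

Semi-major axis a = 6378 + 1410 = 7788 km. Period T = 2π√(a³/μ) = 2π√(7788³/398600) = 6839.9 s = 114.00 min.
Orbits per sidereal day = 86164 / 6839.9 = 12.597.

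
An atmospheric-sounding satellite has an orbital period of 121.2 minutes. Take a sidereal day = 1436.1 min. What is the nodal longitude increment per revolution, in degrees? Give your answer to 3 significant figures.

T = 121.2 min = 7272.0 s.
During one orbit Earth rotates (7272.0 / 86166) × 360° = 30.38°.

30.4°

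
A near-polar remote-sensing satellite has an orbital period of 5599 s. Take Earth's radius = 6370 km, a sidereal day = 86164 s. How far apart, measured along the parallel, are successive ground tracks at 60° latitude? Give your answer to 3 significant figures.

Node shift per orbit = (5599.0/86164) × 360° = 23.39°.
Equatorial spacing = 23.39 × 111.2 km/° = 2601 km.
At 60° latitude, spacing = 2601 × cos(60°) = 1300 km.

1300 km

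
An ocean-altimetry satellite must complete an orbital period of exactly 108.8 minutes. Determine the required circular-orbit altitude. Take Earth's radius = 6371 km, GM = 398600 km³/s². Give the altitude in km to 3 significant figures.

T = 108.8 min = 6528.0 s.
From T = 2π√(a³/μ): a = (μ T²/4π²)^(1/3) = (398600 × 6528.0² / 4π²)^(1/3) = 7549 km.
Altitude h = a − R = 7549 − 6371 = 1178 km.

1180 km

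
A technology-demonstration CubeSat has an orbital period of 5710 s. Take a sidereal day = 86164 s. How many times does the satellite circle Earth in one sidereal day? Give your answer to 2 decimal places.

15.09

Orbits per sidereal day = 86164 / 5710.0 = 15.090.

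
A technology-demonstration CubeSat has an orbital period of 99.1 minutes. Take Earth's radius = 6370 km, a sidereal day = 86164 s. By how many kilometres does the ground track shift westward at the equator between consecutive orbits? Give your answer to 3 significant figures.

2760 km

T = 99.1 min = 5946.0 s.
During one orbit Earth rotates (5946.0 / 86164) × 360° = 24.84°.
At the equator that is 24.84° × (2π·6370/360) km/° = 24.84 × 111.2 = 2762 km.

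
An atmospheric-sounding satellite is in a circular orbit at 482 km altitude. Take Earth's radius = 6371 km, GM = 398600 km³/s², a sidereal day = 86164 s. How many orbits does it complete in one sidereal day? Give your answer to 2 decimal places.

15.26

Semi-major axis a = 6371 + 482 = 6853 km. Period T = 2π√(a³/μ) = 2π√(6853³/398600) = 5645.9 s = 94.10 min.
Orbits per sidereal day = 86164 / 5645.9 = 15.261.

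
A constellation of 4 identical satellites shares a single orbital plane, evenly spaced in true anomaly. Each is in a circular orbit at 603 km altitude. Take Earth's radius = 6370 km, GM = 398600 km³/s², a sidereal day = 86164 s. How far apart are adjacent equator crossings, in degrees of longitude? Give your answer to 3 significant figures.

Semi-major axis a = 6370 + 603 = 6973 km. Period T = 2π√(a³/μ) = 2π√(6973³/398600) = 5794.8 s = 96.58 min.
Single-satellite node shift = (5794.8/86164) × 360° = 24.21°.
With 4 satellites evenly phased, successive equator crossings are 24.21/4 = 6.053° apart.

6.05°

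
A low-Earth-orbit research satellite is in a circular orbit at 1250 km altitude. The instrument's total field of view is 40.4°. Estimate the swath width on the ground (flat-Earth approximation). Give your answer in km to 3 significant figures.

920 km

Half-angle = 40.4°/2 = 20.2°.
Swath width ≈ 2h·tan(θ/2) = 2 × 1250 × tan(20.2°) = 919.8 km.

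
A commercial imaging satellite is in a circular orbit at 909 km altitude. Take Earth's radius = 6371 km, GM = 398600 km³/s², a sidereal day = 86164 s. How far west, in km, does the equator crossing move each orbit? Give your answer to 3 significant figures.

Semi-major axis a = 6371 + 909 = 7280 km. Period T = 2π√(a³/μ) = 2π√(7280³/398600) = 6181.7 s = 103.03 min.
During one orbit Earth rotates (6181.7 / 86164) × 360° = 25.83°.
At the equator that is 25.83° × (2π·6371/360) km/° = 25.83 × 111.2 = 2872 km.

2870 km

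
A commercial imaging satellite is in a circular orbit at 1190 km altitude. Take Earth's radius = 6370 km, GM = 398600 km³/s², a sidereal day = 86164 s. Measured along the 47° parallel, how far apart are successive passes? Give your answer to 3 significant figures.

2070 km

Semi-major axis a = 6370 + 1190 = 7560 km. Period T = 2π√(a³/μ) = 2π√(7560³/398600) = 6541.7 s = 109.03 min.
Node shift per orbit = (6541.7/86164) × 360° = 27.33°.
Equatorial spacing = 27.33 × 111.2 km/° = 3039 km.
At 47° latitude, spacing = 3039 × cos(47°) = 2072 km.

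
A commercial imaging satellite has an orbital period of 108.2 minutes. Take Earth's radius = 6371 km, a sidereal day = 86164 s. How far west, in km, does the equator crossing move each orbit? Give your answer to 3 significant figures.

3020 km

T = 108.2 min = 6492.0 s.
During one orbit Earth rotates (6492.0 / 86164) × 360° = 27.12°.
At the equator that is 27.12° × (2π·6371/360) km/° = 27.12 × 111.2 = 3016 km.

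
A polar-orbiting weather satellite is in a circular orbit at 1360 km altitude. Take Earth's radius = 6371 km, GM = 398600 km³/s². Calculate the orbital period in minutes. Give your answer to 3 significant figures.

113 min

Semi-major axis a = 6371 + 1360 = 7731 km. Period T = 2π√(a³/μ) = 2π√(7731³/398600) = 6765.0 s = 112.75 min.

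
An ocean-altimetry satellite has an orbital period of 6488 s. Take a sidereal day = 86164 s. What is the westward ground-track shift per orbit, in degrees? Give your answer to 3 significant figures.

27.1°

During one orbit Earth rotates (6488.0 / 86164) × 360° = 27.11°.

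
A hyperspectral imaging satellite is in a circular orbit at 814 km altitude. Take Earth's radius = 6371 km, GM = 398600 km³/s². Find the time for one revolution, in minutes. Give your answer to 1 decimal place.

Semi-major axis a = 6371 + 814 = 7185 km. Period T = 2π√(a³/μ) = 2π√(7185³/398600) = 6061.1 s = 101.02 min.

101.0 min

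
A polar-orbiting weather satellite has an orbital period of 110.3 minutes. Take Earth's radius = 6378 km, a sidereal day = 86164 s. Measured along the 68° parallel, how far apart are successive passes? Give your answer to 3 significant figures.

T = 110.3 min = 6618.0 s.
Node shift per orbit = (6618.0/86164) × 360° = 27.65°.
Equatorial spacing = 27.65 × 111.3 km/° = 3078 km.
At 68° latitude, spacing = 3078 × cos(68°) = 1153 km.

1150 km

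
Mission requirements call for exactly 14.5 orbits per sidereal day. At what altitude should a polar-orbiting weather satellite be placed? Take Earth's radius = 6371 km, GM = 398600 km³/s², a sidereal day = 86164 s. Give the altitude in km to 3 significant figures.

Required period T = 86164 / 14.5 = 5942.3 s.
From T = 2π√(a³/μ): a = (μ T²/4π²)^(1/3) = (398600 × 5942.3² / 4π²)^(1/3) = 7091 km.
Altitude h = a − R = 7091 − 6371 = 720 km.

720 km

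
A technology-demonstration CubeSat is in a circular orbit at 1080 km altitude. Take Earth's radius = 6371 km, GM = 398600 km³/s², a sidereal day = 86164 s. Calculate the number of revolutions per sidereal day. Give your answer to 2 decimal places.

13.46

Semi-major axis a = 6371 + 1080 = 7451 km. Period T = 2π√(a³/μ) = 2π√(7451³/398600) = 6400.8 s = 106.68 min.
Orbits per sidereal day = 86164 / 6400.8 = 13.461.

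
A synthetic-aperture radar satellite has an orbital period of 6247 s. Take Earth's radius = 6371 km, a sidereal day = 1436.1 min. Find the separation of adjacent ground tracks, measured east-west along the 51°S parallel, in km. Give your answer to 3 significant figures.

1830 km

Node shift per orbit = (6247.0/86166) × 360° = 26.10°.
Equatorial spacing = 26.10 × 111.2 km/° = 2902 km.
At 51° latitude, spacing = 2902 × cos(51°) = 1826 km.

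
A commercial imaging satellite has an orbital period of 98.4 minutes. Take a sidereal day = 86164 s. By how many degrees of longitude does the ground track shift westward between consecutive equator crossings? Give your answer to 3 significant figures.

24.7°

T = 98.4 min = 5904.0 s.
During one orbit Earth rotates (5904.0 / 86164) × 360° = 24.67°.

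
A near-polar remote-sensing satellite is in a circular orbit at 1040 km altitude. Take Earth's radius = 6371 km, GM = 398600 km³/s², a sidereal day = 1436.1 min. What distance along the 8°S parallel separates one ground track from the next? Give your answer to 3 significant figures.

2920 km

Semi-major axis a = 6371 + 1040 = 7411 km. Period T = 2π√(a³/μ) = 2π√(7411³/398600) = 6349.3 s = 105.82 min.
Node shift per orbit = (6349.3/86166) × 360° = 26.53°.
Equatorial spacing = 26.53 × 111.2 km/° = 2950 km.
At 8° latitude, spacing = 2950 × cos(8°) = 2921 km.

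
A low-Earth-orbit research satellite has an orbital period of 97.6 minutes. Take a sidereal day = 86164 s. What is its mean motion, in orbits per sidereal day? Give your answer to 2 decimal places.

14.71

T = 97.6 min = 5856.0 s.
Orbits per sidereal day = 86164 / 5856.0 = 14.714.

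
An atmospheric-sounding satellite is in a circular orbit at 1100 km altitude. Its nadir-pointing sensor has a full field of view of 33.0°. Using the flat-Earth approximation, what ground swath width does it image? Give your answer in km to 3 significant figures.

Half-angle = 33.0°/2 = 16.5°.
Swath width ≈ 2h·tan(θ/2) = 2 × 1100 × tan(16.5°) = 651.7 km.

652 km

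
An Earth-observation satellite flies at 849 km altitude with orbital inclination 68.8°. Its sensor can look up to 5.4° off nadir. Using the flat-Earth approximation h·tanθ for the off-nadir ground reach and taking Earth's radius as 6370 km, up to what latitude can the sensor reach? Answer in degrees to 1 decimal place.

For a prograde orbit the ground track reaches latitude ±i = ±68.8°.
Sensor half-swath on the ground ≈ 849·tan(5.4°) = 80 km = 0.72° of latitude.
Maximum observable latitude ≈ 68.8 + 0.72 = 69.5°.

69.5°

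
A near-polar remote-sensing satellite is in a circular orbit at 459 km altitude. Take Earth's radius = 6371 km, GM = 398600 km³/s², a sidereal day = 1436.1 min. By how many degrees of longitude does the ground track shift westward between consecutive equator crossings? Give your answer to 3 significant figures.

23.5°

Semi-major axis a = 6371 + 459 = 6830 km. Period T = 2π√(a³/μ) = 2π√(6830³/398600) = 5617.5 s = 93.62 min.
During one orbit Earth rotates (5617.5 / 86166) × 360° = 23.47°.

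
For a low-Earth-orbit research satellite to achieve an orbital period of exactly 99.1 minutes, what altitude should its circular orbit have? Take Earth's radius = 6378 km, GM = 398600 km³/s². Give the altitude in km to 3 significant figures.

716 km

T = 99.1 min = 5946.0 s.
From T = 2π√(a³/μ): a = (μ T²/4π²)^(1/3) = (398600 × 5946.0² / 4π²)^(1/3) = 7094 km.
Altitude h = a − R = 7094 − 6378 = 716 km.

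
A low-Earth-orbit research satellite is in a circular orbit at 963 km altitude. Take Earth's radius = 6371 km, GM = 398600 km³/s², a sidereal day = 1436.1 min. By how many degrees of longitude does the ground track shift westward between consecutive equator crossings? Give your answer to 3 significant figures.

Semi-major axis a = 6371 + 963 = 7334 km. Period T = 2π√(a³/μ) = 2π√(7334³/398600) = 6250.6 s = 104.18 min.
During one orbit Earth rotates (6250.6 / 86166) × 360° = 26.11°.

26.1°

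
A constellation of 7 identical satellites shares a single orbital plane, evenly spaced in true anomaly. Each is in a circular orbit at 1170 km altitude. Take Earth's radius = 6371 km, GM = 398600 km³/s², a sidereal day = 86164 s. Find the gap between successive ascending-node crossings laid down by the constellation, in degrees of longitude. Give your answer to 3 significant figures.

Semi-major axis a = 6371 + 1170 = 7541 km. Period T = 2π√(a³/μ) = 2π√(7541³/398600) = 6517.1 s = 108.62 min.
Single-satellite node shift = (6517.1/86164) × 360° = 27.23°.
With 7 satellites evenly phased, successive equator crossings are 27.23/7 = 3.890° apart.

3.89°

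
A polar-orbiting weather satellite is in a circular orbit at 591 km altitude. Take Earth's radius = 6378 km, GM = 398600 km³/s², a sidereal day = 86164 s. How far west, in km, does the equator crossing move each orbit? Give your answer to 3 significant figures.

2690 km

Semi-major axis a = 6378 + 591 = 6969 km. Period T = 2π√(a³/μ) = 2π√(6969³/398600) = 5789.8 s = 96.50 min.
During one orbit Earth rotates (5789.8 / 86164) × 360° = 24.19°.
At the equator that is 24.19° × (2π·6378/360) km/° = 24.19 × 111.3 = 2693 km.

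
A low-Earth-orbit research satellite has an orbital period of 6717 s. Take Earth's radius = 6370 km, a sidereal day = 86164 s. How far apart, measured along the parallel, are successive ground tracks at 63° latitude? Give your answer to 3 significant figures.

1420 km

Node shift per orbit = (6717.0/86164) × 360° = 28.06°.
Equatorial spacing = 28.06 × 111.2 km/° = 3120 km.
At 63° latitude, spacing = 3120 × cos(63°) = 1416 km.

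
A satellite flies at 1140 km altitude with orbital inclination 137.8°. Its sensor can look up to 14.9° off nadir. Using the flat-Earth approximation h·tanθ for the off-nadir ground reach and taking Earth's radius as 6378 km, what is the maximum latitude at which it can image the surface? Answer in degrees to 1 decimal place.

44.9°

Retrograde orbit: the ground track reaches ±(180° − i) = ±(180 − 137.8) = ±42.2°.
Sensor half-swath on the ground ≈ 1140·tan(14.9°) = 303 km = 2.72° of latitude.
Maximum observable latitude ≈ 42.2 + 2.72 = 44.9°.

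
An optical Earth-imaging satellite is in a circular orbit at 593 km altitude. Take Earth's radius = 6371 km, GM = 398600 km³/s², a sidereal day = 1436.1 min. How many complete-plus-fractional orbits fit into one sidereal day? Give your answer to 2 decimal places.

14.90

Semi-major axis a = 6371 + 593 = 6964 km. Period T = 2π√(a³/μ) = 2π√(6964³/398600) = 5783.6 s = 96.39 min.
Orbits per sidereal day = 86166 / 5783.6 = 14.898.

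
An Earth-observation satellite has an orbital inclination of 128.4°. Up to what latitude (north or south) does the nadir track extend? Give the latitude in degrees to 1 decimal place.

Retrograde orbit: the ground track reaches ±(180° − i) = ±(180 − 128.4) = ±51.6°.

51.6°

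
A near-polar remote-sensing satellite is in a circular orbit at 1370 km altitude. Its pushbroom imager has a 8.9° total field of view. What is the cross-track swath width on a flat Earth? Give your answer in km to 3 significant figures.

213 km

Half-angle = 8.9°/2 = 4.45°.
Swath width ≈ 2h·tan(θ/2) = 2 × 1370 × tan(4.45°) = 213.2 km.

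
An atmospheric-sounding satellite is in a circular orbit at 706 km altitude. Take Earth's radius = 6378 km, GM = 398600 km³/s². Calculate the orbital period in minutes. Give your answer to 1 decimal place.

98.9 min

Semi-major axis a = 6378 + 706 = 7084 km. Period T = 2π√(a³/μ) = 2π√(7084³/398600) = 5933.7 s = 98.90 min.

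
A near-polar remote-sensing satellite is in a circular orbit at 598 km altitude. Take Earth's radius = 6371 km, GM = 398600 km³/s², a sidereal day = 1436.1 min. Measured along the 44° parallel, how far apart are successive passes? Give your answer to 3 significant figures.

Semi-major axis a = 6371 + 598 = 6969 km. Period T = 2π√(a³/μ) = 2π√(6969³/398600) = 5789.8 s = 96.50 min.
Node shift per orbit = (5789.8/86166) × 360° = 24.19°.
Equatorial spacing = 24.19 × 111.2 km/° = 2690 km.
At 44° latitude, spacing = 2690 × cos(44°) = 1935 km.

1930 km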